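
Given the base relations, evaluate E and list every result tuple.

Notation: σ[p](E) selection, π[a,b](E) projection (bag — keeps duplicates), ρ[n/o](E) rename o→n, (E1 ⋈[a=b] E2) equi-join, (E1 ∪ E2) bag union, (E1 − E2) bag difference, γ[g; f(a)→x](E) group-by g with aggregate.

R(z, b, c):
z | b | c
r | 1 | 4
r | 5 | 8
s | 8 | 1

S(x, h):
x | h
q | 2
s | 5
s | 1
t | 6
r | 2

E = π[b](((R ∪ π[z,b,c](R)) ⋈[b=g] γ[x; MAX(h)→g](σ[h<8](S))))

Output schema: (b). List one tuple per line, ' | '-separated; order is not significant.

Stepwise |·|:
  R → 3
  R → 3
  π[z,b,c](R) → 3
  (R ∪ π[z,b,c](R)) → 6
  S → 5
  σ[h<8](S) → 5
  γ[x; MAX(h)→g](σ[h<8](S)) → 4
  ((R ∪ π[z,b,c](R)) ⋈[b=g] γ[x; MAX(h)→g](σ[h<8](S))) → 2
  π[b](((R ∪ π[z,b,c](R)) ⋈[b=g] γ[x; MAX(h)→g](σ[h<8](S)))) → 2

== RESULT ==
b
5
5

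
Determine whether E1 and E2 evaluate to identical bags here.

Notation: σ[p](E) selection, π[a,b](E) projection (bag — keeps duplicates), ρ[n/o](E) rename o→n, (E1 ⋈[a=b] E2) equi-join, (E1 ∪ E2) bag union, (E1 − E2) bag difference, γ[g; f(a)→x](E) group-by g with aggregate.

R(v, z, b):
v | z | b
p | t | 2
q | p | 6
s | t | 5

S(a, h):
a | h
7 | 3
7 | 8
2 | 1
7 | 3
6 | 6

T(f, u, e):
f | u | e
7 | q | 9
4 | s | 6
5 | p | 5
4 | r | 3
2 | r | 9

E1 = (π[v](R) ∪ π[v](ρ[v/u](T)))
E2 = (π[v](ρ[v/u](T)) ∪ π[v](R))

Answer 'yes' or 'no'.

E1 per-node cardinality:
  R → 3
  π[v](R) → 3
  T → 5
  ρ[v/u](T) → 5
  π[v](ρ[v/u](T)) → 5
  (π[v](R) ∪ π[v](ρ[v/u](T))) → 8
E2 per-node cardinality:
  T → 5
  ρ[v/u](T) → 5
  π[v](ρ[v/u](T)) → 5
  R → 3
  π[v](R) → 3
  (π[v](ρ[v/u](T)) ∪ π[v](R)) → 8

E1 and E2 produce the same multiset:
v
p
p
q
q
r
r
s
s

yes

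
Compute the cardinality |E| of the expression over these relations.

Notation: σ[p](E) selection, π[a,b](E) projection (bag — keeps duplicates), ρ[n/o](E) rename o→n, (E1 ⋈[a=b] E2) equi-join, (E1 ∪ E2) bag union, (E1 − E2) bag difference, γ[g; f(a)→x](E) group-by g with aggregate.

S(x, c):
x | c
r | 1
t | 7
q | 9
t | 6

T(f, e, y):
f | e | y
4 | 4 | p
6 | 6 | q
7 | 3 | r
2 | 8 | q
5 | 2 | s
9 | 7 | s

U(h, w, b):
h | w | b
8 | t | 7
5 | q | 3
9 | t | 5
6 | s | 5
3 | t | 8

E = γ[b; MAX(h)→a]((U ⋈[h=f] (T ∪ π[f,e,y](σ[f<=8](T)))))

Per-node cardinality:
  U → 5
  T → 6
  T → 6
  σ[f<=8](T) → 5
  π[f,e,y](σ[f<=8](T)) → 5
  (T ∪ π[f,e,y](σ[f<=8](T))) → 11
  (U ⋈[h=f] (T ∪ π[f,e,y](σ[f<=8](T)))) → 5
  γ[b; MAX(h)→a]((U ⋈[h=f] (T ∪ π[f,e,y](σ[f<=8](T))))) → 2

|E| = 2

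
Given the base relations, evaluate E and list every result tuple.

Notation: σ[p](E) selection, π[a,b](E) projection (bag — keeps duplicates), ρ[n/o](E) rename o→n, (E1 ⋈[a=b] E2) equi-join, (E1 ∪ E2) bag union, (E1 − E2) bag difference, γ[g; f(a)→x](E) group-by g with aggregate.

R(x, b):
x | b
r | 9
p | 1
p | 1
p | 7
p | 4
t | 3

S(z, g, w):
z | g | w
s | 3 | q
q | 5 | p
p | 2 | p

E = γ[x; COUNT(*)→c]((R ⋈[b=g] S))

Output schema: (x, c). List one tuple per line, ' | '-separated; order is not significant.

Subexpression sizes:
  R → 6
  S → 3
  (R ⋈[b=g] S) → 1
  γ[x; COUNT(*)→c]((R ⋈[b=g] S)) → 1

== RESULT ==
x | c
t | 1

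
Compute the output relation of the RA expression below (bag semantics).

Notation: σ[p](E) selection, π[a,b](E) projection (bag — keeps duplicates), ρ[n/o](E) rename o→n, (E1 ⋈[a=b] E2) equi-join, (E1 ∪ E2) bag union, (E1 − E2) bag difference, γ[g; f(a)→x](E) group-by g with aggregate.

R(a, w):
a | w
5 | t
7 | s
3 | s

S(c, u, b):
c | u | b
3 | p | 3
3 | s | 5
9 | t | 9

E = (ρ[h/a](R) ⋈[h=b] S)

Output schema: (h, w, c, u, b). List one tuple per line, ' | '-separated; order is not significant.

Row counts bottom-up:
  R → 3
  ρ[h/a](R) → 3
  S → 3
  (ρ[h/a](R) ⋈[h=b] S) → 2

== RESULT ==
h | w | c | u | b
3 | s | 3 | p | 3
5 | t | 3 | s | 5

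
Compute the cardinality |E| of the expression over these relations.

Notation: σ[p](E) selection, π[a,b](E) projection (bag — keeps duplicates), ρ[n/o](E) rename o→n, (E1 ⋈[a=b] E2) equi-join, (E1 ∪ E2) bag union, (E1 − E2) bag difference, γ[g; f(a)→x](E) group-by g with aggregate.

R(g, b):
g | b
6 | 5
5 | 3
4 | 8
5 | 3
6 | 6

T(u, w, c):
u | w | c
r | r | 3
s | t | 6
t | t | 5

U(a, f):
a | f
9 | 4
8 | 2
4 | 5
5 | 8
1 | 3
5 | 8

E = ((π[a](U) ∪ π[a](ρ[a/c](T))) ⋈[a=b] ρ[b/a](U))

Per-node cardinality:
  U → 6
  π[a](U) → 6
  T → 3
  ρ[a/c](T) → 3
  π[a](ρ[a/c](T)) → 3
  (π[a](U) ∪ π[a](ρ[a/c](T))) → 9
  U → 6
  ρ[b/a](U) → 6
  ((π[a](U) ∪ π[a](ρ[a/c](T))) ⋈[a=b] ρ[b/a](U)) → 10

|E| = 10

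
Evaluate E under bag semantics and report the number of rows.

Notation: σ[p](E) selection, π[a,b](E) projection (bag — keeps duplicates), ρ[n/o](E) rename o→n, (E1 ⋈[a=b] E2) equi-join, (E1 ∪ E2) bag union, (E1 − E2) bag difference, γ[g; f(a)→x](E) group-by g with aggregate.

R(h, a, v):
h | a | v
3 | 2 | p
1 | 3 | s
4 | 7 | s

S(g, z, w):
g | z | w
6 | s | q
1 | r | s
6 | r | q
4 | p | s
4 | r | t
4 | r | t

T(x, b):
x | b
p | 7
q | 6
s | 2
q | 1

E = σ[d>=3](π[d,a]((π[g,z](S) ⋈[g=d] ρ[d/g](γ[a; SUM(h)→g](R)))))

Stepwise |·|:
  S → 6
  π[g,z](S) → 6
  R → 3
  γ[a; SUM(h)→g](R) → 3
  ρ[d/g](γ[a; SUM(h)→g](R)) → 3
  (π[g,z](S) ⋈[g=d] ρ[d/g](γ[a; SUM(h)→g](R))) → 4
  π[d,a]((π[g,z](S) ⋈[g=d] ρ[d/g](γ[a; SUM(h)→g](R)))) → 4
  σ[d>=3](π[d,a]((π[g,z](S) ⋈[g=d] ρ[d/g](γ[a; SUM(h)→g](R))))) → 3

|E| = 3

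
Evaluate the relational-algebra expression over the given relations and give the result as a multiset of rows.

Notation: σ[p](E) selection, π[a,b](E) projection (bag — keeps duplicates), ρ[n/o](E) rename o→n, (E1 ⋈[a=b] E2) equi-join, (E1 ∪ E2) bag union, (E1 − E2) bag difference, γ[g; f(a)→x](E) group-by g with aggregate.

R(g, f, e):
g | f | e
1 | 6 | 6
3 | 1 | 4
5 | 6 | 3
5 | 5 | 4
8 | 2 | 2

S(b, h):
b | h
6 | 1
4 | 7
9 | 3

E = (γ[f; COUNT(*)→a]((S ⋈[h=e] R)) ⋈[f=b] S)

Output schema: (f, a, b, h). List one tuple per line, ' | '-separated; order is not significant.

Row counts bottom-up:
  S → 3
  R → 5
  (S ⋈[h=e] R) → 1
  γ[f; COUNT(*)→a]((S ⋈[h=e] R)) → 1
  S → 3
  (γ[f; COUNT(*)→a]((S ⋈[h=e] R)) ⋈[f=b] S) → 1

== RESULT ==
f | a | b | h
6 | 1 | 6 | 1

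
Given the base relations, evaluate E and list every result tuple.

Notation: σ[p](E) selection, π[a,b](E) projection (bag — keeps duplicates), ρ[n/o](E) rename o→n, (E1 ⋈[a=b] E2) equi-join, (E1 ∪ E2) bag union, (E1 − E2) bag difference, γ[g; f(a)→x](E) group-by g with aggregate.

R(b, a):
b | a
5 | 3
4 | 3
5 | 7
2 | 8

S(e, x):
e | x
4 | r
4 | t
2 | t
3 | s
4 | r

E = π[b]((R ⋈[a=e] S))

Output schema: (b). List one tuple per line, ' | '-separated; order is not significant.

Subexpression sizes:
  R → 4
  S → 5
  (R ⋈[a=e] S) → 2
  π[b]((R ⋈[a=e] S)) → 2

== RESULT ==
b
4
5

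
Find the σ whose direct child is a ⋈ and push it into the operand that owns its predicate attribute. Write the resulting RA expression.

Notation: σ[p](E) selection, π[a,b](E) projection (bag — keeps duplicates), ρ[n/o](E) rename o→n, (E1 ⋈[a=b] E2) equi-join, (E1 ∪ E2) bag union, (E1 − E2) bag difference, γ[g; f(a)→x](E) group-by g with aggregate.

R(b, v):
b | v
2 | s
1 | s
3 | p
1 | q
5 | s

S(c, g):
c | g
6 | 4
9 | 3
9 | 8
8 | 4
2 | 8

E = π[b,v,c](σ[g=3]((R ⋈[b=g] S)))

σ filters on g, owned by the right side.
E' = π[b,v,c]((R ⋈[b=g] σ[g=3](S)))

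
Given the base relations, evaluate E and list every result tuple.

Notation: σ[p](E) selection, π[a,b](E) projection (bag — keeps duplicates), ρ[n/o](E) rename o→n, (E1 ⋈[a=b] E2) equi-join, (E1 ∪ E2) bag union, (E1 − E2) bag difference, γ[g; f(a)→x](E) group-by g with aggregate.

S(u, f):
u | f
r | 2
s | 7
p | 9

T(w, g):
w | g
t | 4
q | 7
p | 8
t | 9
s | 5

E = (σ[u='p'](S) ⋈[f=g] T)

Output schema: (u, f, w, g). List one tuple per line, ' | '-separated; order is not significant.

Row counts bottom-up:
  S → 3
  σ[u='p'](S) → 1
  T → 5
  (σ[u='p'](S) ⋈[f=g] T) → 1

== RESULT ==
u | f | w | g
p | 9 | t | 9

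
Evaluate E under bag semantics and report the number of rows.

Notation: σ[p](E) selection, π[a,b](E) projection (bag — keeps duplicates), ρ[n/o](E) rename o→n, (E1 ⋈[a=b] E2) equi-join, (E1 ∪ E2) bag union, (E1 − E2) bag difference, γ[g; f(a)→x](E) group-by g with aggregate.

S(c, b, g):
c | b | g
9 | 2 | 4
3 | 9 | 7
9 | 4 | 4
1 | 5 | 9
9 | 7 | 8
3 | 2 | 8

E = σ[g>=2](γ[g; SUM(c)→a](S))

Subexpression sizes:
  S → 6
  γ[g; SUM(c)→a](S) → 4
  σ[g>=2](γ[g; SUM(c)→a](S)) → 4

|E| = 4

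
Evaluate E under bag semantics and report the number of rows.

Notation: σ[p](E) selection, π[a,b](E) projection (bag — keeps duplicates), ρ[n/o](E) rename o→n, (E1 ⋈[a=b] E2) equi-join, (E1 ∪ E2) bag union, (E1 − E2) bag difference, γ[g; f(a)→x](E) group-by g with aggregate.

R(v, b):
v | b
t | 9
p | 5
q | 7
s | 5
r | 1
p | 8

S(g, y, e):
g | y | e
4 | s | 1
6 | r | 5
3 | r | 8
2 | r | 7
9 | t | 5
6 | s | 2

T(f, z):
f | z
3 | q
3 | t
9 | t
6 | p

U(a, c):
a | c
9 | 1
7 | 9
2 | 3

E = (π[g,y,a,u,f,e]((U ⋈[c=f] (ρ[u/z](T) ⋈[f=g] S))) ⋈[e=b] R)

Stepwise |·|:
  U → 3
  T → 4
  ρ[u/z](T) → 4
  S → 6
  (ρ[u/z](T) ⋈[f=g] S) → 5
  (U ⋈[c=f] (ρ[u/z](T) ⋈[f=g] S)) → 3
  π[g,y,a,u,f,e]((U ⋈[c=f] (ρ[u/z](T) ⋈[f=g] S))) → 3
  R → 6
  (π[g,y,a,u,f,e]((U ⋈[c=f] (ρ[u/z](T) ⋈[f=g] S))) ⋈[e=b] R) → 4

|E| = 4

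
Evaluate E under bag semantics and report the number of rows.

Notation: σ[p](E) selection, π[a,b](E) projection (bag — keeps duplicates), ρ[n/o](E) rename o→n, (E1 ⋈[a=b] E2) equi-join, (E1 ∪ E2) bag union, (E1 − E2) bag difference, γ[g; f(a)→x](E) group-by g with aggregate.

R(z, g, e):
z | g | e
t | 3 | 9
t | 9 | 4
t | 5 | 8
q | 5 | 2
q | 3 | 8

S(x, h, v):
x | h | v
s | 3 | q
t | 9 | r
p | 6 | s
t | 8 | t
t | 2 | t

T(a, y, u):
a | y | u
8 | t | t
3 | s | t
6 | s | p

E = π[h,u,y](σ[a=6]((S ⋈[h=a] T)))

Per-node cardinality:
  S → 5
  T → 3
  (S ⋈[h=a] T) → 3
  σ[a=6]((S ⋈[h=a] T)) → 1
  π[h,u,y](σ[a=6]((S ⋈[h=a] T))) → 1

|E| = 1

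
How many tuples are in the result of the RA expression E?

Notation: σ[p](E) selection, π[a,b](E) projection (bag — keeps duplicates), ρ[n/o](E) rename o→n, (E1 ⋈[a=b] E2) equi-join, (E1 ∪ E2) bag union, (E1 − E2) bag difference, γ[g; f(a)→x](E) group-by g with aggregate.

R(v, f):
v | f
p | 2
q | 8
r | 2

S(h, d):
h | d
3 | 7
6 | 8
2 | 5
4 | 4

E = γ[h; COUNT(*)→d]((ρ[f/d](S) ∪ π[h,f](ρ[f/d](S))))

Row counts bottom-up:
  S → 4
  ρ[f/d](S) → 4
  S → 4
  ρ[f/d](S) → 4
  π[h,f](ρ[f/d](S)) → 4
  (ρ[f/d](S) ∪ π[h,f](ρ[f/d](S))) → 8
  γ[h; COUNT(*)→d]((ρ[f/d](S) ∪ π[h,f](ρ[f/d](S)))) → 4

|E| = 4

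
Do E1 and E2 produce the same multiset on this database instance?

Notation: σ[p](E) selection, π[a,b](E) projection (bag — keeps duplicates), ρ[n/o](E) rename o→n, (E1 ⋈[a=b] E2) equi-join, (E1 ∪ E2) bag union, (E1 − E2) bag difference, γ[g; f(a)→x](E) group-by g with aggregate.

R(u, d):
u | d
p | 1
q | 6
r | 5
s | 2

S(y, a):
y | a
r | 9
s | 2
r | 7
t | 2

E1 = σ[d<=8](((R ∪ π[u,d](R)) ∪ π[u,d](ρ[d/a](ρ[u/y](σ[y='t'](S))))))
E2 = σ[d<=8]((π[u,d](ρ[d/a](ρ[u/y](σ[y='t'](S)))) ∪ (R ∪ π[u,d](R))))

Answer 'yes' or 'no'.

E1 subexpression sizes:
  R → 4
  R → 4
  π[u,d](R) → 4
  (R ∪ π[u,d](R)) → 8
  S → 4
  σ[y='t'](S) → 1
  ρ[u/y](σ[y='t'](S)) → 1
  ρ[d/a](ρ[u/y](σ[y='t'](S))) → 1
  π[u,d](ρ[d/a](ρ[u/y](σ[y='t'](S)))) → 1
  ((R ∪ π[u,d](R)) ∪ π[u,d](ρ[d/a](ρ[u/y](σ[y='t'](S))))) → 9
  σ[d<=8](((R ∪ π[u,d](R)) ∪ π[u,d](ρ[d/a](ρ[u/y](σ[y='t'](S)))))) → 9
E2 subexpression sizes:
  S → 4
  σ[y='t'](S) → 1
  ρ[u/y](σ[y='t'](S)) → 1
  ρ[d/a](ρ[u/y](σ[y='t'](S))) → 1
  π[u,d](ρ[d/a](ρ[u/y](σ[y='t'](S)))) → 1
  R → 4
  R → 4
  π[u,d](R) → 4
  (R ∪ π[u,d](R)) → 8
  (π[u,d](ρ[d/a](ρ[u/y](σ[y='t'](S)))) ∪ (R ∪ π[u,d](R))) → 9
  σ[d<=8]((π[u,d](ρ[d/a](ρ[u/y](σ[y='t'](S)))) ∪ (R ∪ π[u,d](R)))) → 9

E1 and E2 produce the same multiset:
u | d
p | 1
p | 1
q | 6
q | 6
r | 5
r | 5
s | 2
s | 2
t | 2

yes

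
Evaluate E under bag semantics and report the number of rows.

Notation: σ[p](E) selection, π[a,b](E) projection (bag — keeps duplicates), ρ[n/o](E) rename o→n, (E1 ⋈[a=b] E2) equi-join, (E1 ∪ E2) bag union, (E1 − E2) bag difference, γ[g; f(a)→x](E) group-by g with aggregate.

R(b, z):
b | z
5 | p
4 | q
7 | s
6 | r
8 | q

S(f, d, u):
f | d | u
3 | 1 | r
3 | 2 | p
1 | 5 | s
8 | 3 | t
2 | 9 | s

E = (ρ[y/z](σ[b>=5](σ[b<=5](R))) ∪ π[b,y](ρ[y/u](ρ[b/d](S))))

Per-node cardinality:
  R → 5
  σ[b<=5](R) → 2
  σ[b>=5](σ[b<=5](R)) → 1
  ρ[y/z](σ[b>=5](σ[b<=5](R))) → 1
  S → 5
  ρ[b/d](S) → 5
  ρ[y/u](ρ[b/d](S)) → 5
  π[b,y](ρ[y/u](ρ[b/d](S))) → 5
  (ρ[y/z](σ[b>=5](σ[b<=5](R))) ∪ π[b,y](ρ[y/u](ρ[b/d](S)))) → 6

|E| = 6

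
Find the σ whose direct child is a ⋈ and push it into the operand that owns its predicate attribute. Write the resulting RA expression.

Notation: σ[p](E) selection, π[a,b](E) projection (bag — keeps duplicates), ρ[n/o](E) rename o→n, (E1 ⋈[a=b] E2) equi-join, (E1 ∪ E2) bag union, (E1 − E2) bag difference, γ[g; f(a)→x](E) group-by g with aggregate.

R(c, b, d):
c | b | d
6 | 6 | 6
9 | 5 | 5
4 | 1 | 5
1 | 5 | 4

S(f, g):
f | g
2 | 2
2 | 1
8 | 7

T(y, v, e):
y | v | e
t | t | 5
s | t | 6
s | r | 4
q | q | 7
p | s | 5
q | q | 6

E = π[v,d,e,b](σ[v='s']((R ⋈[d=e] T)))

σ filters on v, owned by the right side.
E' = π[v,d,e,b]((R ⋈[d=e] σ[v='s'](T)))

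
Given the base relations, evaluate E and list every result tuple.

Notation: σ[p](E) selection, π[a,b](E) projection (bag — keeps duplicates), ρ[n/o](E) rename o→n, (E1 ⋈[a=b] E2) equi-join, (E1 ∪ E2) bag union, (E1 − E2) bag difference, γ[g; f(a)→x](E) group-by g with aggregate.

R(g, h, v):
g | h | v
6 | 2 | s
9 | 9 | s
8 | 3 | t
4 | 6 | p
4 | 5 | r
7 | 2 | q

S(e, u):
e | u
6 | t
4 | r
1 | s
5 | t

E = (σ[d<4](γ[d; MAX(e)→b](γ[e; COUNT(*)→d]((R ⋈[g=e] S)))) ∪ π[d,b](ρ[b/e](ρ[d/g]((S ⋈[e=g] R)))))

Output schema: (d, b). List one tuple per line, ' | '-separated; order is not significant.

Per-node cardinality:
  R → 6
  S → 4
  (R ⋈[g=e] S) → 3
  γ[e; COUNT(*)→d]((R ⋈[g=e] S)) → 2
  γ[d; MAX(e)→b](γ[e; COUNT(*)→d]((R ⋈[g=e] S))) → 2
  σ[d<4](γ[d; MAX(e)→b](γ[e; COUNT(*)→d]((R ⋈[g=e] S)))) → 2
  S → 4
  R → 6
  (S ⋈[e=g] R) → 3
  ρ[d/g]((S ⋈[e=g] R)) → 3
  ρ[b/e](ρ[d/g]((S ⋈[e=g] R))) → 3
  π[d,b](ρ[b/e](ρ[d/g]((S ⋈[e=g] R)))) → 3
  (σ[d<4](γ[d; MAX(e)→b](γ[e; COUNT(*)→d]((R ⋈[g=e] S)))) ∪ π[d,b](ρ[b/e](ρ[d/g]((S ⋈[e=g] R))))) → 5

== RESULT ==
d | b
1 | 6
2 | 4
4 | 4
4 | 4
6 | 6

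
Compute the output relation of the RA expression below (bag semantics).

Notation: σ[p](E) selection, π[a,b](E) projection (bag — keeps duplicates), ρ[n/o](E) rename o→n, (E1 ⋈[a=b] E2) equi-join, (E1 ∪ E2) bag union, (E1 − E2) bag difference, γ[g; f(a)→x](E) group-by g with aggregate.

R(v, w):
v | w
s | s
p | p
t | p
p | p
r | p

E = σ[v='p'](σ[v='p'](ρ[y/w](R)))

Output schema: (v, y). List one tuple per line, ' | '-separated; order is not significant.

Stepwise |·|:
  R → 5
  ρ[y/w](R) → 5
  σ[v='p'](ρ[y/w](R)) → 2
  σ[v='p'](σ[v='p'](ρ[y/w](R))) → 2

== RESULT ==
v | y
p | p
p | p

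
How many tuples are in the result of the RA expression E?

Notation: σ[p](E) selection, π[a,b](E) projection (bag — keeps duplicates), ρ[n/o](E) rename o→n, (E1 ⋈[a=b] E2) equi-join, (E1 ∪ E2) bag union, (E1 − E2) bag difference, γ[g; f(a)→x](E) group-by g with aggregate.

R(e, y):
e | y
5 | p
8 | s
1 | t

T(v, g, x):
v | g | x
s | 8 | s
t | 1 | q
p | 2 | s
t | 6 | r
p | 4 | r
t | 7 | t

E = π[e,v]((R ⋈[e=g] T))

Subexpression sizes:
  R → 3
  T → 6
  (R ⋈[e=g] T) → 2
  π[e,v]((R ⋈[e=g] T)) → 2

|E| = 2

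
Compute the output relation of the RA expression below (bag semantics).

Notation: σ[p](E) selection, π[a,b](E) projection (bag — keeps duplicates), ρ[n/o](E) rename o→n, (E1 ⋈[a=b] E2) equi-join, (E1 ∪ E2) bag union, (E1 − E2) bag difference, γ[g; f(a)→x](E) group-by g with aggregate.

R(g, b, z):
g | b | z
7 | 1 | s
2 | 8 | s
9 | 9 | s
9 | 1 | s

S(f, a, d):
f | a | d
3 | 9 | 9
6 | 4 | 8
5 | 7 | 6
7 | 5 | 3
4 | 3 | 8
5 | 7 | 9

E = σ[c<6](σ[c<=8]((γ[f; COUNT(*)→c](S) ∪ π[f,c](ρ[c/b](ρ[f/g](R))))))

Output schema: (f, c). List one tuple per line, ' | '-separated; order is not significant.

Subexpression sizes:
  S → 6
  γ[f; COUNT(*)→c](S) → 5
  R → 4
  ρ[f/g](R) → 4
  ρ[c/b](ρ[f/g](R)) → 4
  π[f,c](ρ[c/b](ρ[f/g](R))) → 4
  (γ[f; COUNT(*)→c](S) ∪ π[f,c](ρ[c/b](ρ[f/g](R)))) → 9
  σ[c<=8]((γ[f; COUNT(*)→c](S) ∪ π[f,c](ρ[c/b](ρ[f/g](R))))) → 8
  σ[c<6](σ[c<=8]((γ[f; COUNT(*)→c](S) ∪ π[f,c](ρ[c/b](ρ[f/g](R)))))) → 7

== RESULT ==
f | c
3 | 1
4 | 1
5 | 2
6 | 1
7 | 1
7 | 1
9 | 1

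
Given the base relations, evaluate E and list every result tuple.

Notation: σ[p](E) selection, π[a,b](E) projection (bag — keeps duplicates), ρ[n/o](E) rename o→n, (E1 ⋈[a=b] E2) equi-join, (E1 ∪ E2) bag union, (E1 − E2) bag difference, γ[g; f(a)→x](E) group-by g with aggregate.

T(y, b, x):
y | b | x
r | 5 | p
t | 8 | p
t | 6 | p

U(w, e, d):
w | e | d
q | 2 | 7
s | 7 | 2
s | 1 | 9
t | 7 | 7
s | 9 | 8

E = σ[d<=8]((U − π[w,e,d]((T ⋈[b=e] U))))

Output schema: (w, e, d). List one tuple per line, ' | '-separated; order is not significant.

Subexpression sizes:
  U → 5
  T → 3
  U → 5
  (T ⋈[b=e] U) → 0
  π[w,e,d]((T ⋈[b=e] U)) → 0
  (U − π[w,e,d]((T ⋈[b=e] U))) → 5
  σ[d<=8]((U − π[w,e,d]((T ⋈[b=e] U)))) → 4

== RESULT ==
w | e | d
q | 2 | 7
s | 7 | 2
s | 9 | 8
t | 7 | 7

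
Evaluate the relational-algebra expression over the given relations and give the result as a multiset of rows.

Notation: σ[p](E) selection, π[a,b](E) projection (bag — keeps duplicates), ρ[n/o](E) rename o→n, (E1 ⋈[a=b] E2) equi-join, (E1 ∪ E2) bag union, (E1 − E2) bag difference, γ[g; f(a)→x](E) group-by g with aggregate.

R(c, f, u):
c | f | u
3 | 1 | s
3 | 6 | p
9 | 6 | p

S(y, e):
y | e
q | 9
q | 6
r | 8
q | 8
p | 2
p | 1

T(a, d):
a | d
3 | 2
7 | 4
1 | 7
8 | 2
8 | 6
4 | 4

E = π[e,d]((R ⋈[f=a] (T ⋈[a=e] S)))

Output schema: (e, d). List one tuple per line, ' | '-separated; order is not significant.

Per-node cardinality:
  R → 3
  T → 6
  S → 6
  (T ⋈[a=e] S) → 5
  (R ⋈[f=a] (T ⋈[a=e] S)) → 1
  π[e,d]((R ⋈[f=a] (T ⋈[a=e] S))) → 1

== RESULT ==
e | d
1 | 7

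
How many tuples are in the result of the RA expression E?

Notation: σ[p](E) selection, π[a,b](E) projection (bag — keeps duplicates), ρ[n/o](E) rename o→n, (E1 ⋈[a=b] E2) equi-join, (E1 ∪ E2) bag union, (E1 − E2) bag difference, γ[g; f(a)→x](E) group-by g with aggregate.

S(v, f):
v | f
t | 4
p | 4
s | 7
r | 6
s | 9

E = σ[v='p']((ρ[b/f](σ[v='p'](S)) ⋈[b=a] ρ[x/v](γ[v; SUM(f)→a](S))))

Subexpression sizes:
  S → 5
  σ[v='p'](S) → 1
  ρ[b/f](σ[v='p'](S)) → 1
  S → 5
  γ[v; SUM(f)→a](S) → 4
  ρ[x/v](γ[v; SUM(f)→a](S)) → 4
  (ρ[b/f](σ[v='p'](S)) ⋈[b=a] ρ[x/v](γ[v; SUM(f)→a](S))) → 2
  σ[v='p']((ρ[b/f](σ[v='p'](S)) ⋈[b=a] ρ[x/v](γ[v; SUM(f)→a](S)))) → 2

|E| = 2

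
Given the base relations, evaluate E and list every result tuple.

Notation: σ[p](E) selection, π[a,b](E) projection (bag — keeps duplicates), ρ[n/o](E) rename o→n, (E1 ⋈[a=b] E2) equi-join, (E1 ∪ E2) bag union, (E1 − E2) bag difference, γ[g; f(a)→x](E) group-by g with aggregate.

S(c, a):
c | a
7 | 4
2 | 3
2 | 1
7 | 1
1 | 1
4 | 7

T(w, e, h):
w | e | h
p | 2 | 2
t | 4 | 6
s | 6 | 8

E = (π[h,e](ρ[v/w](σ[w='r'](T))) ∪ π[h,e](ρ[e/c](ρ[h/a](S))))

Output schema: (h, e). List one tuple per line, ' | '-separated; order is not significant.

Per-node cardinality:
  T → 3
  σ[w='r'](T) → 0
  ρ[v/w](σ[w='r'](T)) → 0
  π[h,e](ρ[v/w](σ[w='r'](T))) → 0
  S → 6
  ρ[h/a](S) → 6
  ρ[e/c](ρ[h/a](S)) → 6
  π[h,e](ρ[e/c](ρ[h/a](S))) → 6
  (π[h,e](ρ[v/w](σ[w='r'](T))) ∪ π[h,e](ρ[e/c](ρ[h/a](S)))) → 6

== RESULT ==
h | e
1 | 1
1 | 2
1 | 7
3 | 2
4 | 7
7 | 4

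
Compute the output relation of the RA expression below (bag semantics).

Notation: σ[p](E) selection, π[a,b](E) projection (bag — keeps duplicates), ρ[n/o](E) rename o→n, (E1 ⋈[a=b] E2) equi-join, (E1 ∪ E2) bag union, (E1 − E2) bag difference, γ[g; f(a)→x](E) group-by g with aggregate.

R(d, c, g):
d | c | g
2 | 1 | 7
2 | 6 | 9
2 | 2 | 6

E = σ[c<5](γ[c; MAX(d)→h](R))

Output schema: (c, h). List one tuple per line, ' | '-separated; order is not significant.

Subexpression sizes:
  R → 3
  γ[c; MAX(d)→h](R) → 3
  σ[c<5](γ[c; MAX(d)→h](R)) → 2

== RESULT ==
c | h
1 | 2
2 | 2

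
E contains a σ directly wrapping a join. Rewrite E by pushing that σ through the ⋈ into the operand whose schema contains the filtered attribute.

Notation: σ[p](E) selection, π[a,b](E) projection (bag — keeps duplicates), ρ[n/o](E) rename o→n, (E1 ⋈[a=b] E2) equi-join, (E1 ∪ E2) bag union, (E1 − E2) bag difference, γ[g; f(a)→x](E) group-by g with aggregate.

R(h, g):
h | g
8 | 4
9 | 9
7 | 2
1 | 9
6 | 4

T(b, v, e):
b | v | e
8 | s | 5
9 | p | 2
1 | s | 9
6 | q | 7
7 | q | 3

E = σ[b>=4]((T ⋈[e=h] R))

σ filters on b, owned by the left side.
E' = (σ[b>=4](T) ⋈[e=h] R)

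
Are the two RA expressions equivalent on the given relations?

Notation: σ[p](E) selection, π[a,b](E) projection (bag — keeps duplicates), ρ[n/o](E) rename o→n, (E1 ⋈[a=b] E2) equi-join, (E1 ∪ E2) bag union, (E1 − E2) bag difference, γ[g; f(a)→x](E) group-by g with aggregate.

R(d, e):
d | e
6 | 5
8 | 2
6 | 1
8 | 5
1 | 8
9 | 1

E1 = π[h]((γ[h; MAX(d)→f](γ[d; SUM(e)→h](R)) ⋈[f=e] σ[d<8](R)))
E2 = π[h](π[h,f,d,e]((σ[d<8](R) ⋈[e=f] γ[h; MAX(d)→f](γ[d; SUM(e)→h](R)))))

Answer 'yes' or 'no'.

E1 per-node cardinality:
  R → 6
  γ[d; SUM(e)→h](R) → 4
  γ[h; MAX(d)→f](γ[d; SUM(e)→h](R)) → 4
  R → 6
  σ[d<8](R) → 3
  (γ[h; MAX(d)→f](γ[d; SUM(e)→h](R)) ⋈[f=e] σ[d<8](R)) → 2
  π[h]((γ[h; MAX(d)→f](γ[d; SUM(e)→h](R)) ⋈[f=e] σ[d<8](R))) → 2
E2 per-node cardinality:
  R → 6
  σ[d<8](R) → 3
  R → 6
  γ[d; SUM(e)→h](R) → 4
  γ[h; MAX(d)→f](γ[d; SUM(e)→h](R)) → 4
  (σ[d<8](R) ⋈[e=f] γ[h; MAX(d)→f](γ[d; SUM(e)→h](R))) → 2
  π[h,f,d,e]((σ[d<8](R) ⋈[e=f] γ[h; MAX(d)→f](γ[d; SUM(e)→h](R)))) → 2
  π[h](π[h,f,d,e]((σ[d<8](R) ⋈[e=f] γ[h; MAX(d)→f](γ[d; SUM(e)→h](R))))) → 2

E1 and E2 produce the same multiset:
h
7
8

yes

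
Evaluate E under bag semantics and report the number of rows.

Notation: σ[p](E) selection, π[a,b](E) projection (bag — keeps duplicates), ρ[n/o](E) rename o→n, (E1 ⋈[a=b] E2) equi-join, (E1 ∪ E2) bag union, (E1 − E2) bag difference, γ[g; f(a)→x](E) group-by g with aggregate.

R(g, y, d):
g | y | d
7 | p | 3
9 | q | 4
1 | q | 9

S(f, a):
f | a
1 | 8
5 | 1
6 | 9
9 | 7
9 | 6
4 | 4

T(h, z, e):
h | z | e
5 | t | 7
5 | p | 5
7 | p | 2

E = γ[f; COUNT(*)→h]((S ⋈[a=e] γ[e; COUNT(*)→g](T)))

Subexpression sizes:
  S → 6
  T → 3
  γ[e; COUNT(*)→g](T) → 3
  (S ⋈[a=e] γ[e; COUNT(*)→g](T)) → 1
  γ[f; COUNT(*)→h]((S ⋈[a=e] γ[e; COUNT(*)→g](T))) → 1

|E| = 1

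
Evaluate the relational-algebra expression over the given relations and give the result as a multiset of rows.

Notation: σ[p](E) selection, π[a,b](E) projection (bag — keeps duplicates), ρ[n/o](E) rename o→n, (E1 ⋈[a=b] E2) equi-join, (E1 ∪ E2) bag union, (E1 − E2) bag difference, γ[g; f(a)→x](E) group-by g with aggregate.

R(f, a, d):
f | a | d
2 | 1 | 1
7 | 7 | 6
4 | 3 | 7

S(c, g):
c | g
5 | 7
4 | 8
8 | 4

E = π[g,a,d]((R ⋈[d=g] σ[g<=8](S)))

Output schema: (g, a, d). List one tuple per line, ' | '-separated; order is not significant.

Per-node cardinality:
  R → 3
  S → 3
  σ[g<=8](S) → 3
  (R ⋈[d=g] σ[g<=8](S)) → 1
  π[g,a,d]((R ⋈[d=g] σ[g<=8](S))) → 1

== RESULT ==
g | a | d
7 | 3 | 7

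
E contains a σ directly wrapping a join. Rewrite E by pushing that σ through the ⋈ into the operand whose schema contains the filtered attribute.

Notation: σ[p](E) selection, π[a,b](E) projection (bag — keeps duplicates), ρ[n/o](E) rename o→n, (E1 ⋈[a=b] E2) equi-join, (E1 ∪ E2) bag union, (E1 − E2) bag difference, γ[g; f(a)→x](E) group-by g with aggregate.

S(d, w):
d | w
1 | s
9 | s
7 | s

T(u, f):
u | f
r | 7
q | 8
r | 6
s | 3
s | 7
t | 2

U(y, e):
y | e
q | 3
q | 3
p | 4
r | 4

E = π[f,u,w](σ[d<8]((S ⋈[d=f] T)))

σ filters on d, owned by the left side.
E' = π[f,u,w]((σ[d<8](S) ⋈[d=f] T))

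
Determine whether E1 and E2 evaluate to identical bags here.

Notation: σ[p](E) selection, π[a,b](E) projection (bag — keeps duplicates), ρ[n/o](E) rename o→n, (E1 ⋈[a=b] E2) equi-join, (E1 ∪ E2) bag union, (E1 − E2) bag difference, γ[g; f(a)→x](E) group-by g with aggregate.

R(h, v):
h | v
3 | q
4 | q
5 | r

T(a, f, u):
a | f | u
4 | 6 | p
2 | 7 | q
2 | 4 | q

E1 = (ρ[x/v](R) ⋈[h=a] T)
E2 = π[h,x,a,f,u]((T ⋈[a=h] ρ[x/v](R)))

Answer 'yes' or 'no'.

E1 per-node cardinality:
  R → 3
  ρ[x/v](R) → 3
  T → 3
  (ρ[x/v](R) ⋈[h=a] T) → 1
E2 per-node cardinality:
  T → 3
  R → 3
  ρ[x/v](R) → 3
  (T ⋈[a=h] ρ[x/v](R)) → 1
  π[h,x,a,f,u]((T ⋈[a=h] ρ[x/v](R))) → 1

E1 and E2 produce the same multiset:
h | x | a | f | u
4 | q | 4 | 6 | p

yes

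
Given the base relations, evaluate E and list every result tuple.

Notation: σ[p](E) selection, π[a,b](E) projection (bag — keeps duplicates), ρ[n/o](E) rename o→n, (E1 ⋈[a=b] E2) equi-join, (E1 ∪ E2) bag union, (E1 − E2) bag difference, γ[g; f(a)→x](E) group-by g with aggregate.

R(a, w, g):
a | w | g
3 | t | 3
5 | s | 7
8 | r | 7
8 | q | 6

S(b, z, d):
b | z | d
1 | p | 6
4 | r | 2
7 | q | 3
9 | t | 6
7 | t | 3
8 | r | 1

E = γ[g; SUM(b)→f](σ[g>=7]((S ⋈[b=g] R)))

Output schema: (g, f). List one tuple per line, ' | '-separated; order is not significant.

Row counts bottom-up:
  S → 6
  R → 4
  (S ⋈[b=g] R) → 4
  σ[g>=7]((S ⋈[b=g] R)) → 4
  γ[g; SUM(b)→f](σ[g>=7]((S ⋈[b=g] R))) → 1

== RESULT ==
g | f
7 | 28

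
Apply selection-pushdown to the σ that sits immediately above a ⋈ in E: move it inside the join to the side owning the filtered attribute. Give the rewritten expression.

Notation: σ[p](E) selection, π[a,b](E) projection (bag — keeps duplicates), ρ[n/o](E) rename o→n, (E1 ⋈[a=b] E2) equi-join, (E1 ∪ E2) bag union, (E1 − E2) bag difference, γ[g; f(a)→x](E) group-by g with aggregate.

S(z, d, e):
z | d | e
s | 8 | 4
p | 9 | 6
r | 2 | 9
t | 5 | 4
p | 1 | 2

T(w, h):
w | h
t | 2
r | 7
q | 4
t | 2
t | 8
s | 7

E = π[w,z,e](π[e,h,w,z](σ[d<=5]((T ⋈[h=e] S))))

σ filters on d, owned by the right side.
E' = π[w,z,e](π[e,h,w,z]((T ⋈[h=e] σ[d<=5](S))))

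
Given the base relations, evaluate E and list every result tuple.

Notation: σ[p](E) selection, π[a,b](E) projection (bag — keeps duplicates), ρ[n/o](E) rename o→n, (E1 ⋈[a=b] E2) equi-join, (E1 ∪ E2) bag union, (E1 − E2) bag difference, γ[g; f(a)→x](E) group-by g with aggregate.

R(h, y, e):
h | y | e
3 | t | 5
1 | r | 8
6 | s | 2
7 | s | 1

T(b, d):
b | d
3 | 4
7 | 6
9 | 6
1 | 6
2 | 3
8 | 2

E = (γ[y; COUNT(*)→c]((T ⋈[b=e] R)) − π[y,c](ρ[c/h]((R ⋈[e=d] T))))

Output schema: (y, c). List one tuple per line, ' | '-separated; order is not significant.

Subexpression sizes:
  T → 6
  R → 4
  (T ⋈[b=e] R) → 3
  γ[y; COUNT(*)→c]((T ⋈[b=e] R)) → 2
  R → 4
  T → 6
  (R ⋈[e=d] T) → 1
  ρ[c/h]((R ⋈[e=d] T)) → 1
  π[y,c](ρ[c/h]((R ⋈[e=d] T))) → 1
  (γ[y; COUNT(*)→c]((T ⋈[b=e] R)) − π[y,c](ρ[c/h]((R ⋈[e=d] T)))) → 2

== RESULT ==
y | c
r | 1
s | 2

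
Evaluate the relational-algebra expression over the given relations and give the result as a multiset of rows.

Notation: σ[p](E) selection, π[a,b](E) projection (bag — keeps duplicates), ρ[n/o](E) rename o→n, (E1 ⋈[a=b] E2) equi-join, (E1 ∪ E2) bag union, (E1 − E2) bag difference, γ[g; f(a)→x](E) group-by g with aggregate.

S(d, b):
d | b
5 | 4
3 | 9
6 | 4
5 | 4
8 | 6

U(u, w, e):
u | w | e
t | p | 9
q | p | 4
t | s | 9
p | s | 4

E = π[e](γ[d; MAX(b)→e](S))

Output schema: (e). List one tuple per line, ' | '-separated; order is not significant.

Subexpression sizes:
  S → 5
  γ[d; MAX(b)→e](S) → 4
  π[e](γ[d; MAX(b)→e](S)) → 4

== RESULT ==
e
4
4
6
9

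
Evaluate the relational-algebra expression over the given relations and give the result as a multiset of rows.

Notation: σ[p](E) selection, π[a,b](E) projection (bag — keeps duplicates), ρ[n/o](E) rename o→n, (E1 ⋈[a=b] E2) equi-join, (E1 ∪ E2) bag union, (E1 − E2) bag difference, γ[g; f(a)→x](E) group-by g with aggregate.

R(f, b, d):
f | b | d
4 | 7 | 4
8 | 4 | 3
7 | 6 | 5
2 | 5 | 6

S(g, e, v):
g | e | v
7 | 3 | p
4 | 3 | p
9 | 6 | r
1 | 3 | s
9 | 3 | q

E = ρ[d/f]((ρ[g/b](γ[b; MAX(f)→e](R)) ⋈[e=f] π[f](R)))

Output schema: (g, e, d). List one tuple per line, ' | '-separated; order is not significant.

Subexpression sizes:
  R → 4
  γ[b; MAX(f)→e](R) → 4
  ρ[g/b](γ[b; MAX(f)→e](R)) → 4
  R → 4
  π[f](R) → 4
  (ρ[g/b](γ[b; MAX(f)→e](R)) ⋈[e=f] π[f](R)) → 4
  ρ[d/f]((ρ[g/b](γ[b; MAX(f)→e](R)) ⋈[e=f] π[f](R))) → 4

== RESULT ==
g | e | d
4 | 8 | 8
5 | 2 | 2
6 | 7 | 7
7 | 4 | 4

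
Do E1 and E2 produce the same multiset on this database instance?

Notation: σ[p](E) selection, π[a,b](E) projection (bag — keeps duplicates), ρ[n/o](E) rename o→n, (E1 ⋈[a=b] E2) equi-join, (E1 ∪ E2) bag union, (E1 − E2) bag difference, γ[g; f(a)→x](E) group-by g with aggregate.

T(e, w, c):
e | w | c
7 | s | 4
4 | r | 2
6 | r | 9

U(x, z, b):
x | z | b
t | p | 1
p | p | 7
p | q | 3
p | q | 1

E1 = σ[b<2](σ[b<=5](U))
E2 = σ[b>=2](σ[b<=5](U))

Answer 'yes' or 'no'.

E1 per-node cardinality:
  U → 4
  σ[b<=5](U) → 3
  σ[b<2](σ[b<=5](U)) → 2
E2 per-node cardinality:
  U → 4
  σ[b<=5](U) → 3
  σ[b>=2](σ[b<=5](U)) → 1

E1 result:
x | z | b
p | q | 1
t | p | 1
E2 result:
x | z | b
p | q | 3
Witness: ('p', 'q', 1) appears 1× in E1 but 0× in E2.

no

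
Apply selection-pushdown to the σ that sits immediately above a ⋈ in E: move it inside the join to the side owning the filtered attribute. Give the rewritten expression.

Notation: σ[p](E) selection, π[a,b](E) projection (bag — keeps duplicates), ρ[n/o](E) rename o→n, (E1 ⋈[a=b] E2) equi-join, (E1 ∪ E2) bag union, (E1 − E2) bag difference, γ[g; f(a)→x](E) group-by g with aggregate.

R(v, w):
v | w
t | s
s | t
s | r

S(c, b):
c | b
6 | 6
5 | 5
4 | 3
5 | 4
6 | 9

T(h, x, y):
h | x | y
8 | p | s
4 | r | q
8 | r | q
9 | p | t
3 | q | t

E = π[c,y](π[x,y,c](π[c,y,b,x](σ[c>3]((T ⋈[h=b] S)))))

σ filters on c, owned by the right side.
E' = π[c,y](π[x,y,c](π[c,y,b,x]((T ⋈[h=b] σ[c>3](S)))))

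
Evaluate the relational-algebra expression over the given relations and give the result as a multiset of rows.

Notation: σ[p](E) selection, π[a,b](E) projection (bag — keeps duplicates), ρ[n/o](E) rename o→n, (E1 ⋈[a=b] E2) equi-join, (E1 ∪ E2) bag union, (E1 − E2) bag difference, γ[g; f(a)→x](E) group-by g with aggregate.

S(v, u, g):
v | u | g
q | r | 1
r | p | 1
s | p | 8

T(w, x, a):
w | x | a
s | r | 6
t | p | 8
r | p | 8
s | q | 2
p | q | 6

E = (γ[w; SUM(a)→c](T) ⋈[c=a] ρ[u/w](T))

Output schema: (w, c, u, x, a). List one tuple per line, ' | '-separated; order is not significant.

Subexpression sizes:
  T → 5
  γ[w; SUM(a)→c](T) → 4
  T → 5
  ρ[u/w](T) → 5
  (γ[w; SUM(a)→c](T) ⋈[c=a] ρ[u/w](T)) → 8

== RESULT ==
w | c | u | x | a
p | 6 | p | q | 6
p | 6 | s | r | 6
r | 8 | r | p | 8
r | 8 | t | p | 8
s | 8 | r | p | 8
s | 8 | t | p | 8
t | 8 | r | p | 8
t | 8 | t | p | 8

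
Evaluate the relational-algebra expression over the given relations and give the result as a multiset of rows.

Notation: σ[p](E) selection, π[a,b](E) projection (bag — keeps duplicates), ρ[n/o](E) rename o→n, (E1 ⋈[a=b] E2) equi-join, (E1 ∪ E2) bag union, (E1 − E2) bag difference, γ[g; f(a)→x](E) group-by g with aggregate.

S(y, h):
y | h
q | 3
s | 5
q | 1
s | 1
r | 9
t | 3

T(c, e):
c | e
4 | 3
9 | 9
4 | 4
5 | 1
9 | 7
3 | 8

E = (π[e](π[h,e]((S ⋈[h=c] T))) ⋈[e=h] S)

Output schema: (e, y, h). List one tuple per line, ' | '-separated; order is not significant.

Per-node cardinality:
  S → 6
  T → 6
  (S ⋈[h=c] T) → 5
  π[h,e]((S ⋈[h=c] T)) → 5
  π[e](π[h,e]((S ⋈[h=c] T))) → 5
  S → 6
  (π[e](π[h,e]((S ⋈[h=c] T))) ⋈[e=h] S) → 3

== RESULT ==
e | y | h
1 | q | 1
1 | s | 1
9 | r | 9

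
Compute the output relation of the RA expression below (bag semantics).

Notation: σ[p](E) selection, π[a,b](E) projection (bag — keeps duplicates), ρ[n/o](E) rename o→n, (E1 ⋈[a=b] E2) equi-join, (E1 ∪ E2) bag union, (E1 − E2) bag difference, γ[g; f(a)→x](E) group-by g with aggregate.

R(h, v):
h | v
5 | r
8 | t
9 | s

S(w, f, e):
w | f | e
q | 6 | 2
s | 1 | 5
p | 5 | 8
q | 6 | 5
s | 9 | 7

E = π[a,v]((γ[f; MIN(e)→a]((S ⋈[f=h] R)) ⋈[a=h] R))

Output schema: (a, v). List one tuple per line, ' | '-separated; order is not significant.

Subexpression sizes:
  S → 5
  R → 3
  (S ⋈[f=h] R) → 2
  γ[f; MIN(e)→a]((S ⋈[f=h] R)) → 2
  R → 3
  (γ[f; MIN(e)→a]((S ⋈[f=h] R)) ⋈[a=h] R) → 1
  π[a,v]((γ[f; MIN(e)→a]((S ⋈[f=h] R)) ⋈[a=h] R)) → 1

== RESULT ==
a | v
8 | t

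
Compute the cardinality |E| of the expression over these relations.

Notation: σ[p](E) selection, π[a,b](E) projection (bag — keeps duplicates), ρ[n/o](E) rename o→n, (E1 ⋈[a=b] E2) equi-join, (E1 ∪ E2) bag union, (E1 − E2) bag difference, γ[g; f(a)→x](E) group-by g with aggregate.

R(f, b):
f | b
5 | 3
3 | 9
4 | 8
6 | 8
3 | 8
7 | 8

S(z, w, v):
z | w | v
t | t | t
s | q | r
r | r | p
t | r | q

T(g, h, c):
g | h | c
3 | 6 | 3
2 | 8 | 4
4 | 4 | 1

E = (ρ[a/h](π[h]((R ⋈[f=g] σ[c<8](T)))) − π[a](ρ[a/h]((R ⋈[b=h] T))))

Subexpression sizes:
  R → 6
  T → 3
  σ[c<8](T) → 3
  (R ⋈[f=g] σ[c<8](T)) → 3
  π[h]((R ⋈[f=g] σ[c<8](T))) → 3
  ρ[a/h](π[h]((R ⋈[f=g] σ[c<8](T)))) → 3
  R → 6
  T → 3
  (R ⋈[b=h] T) → 4
  ρ[a/h]((R ⋈[b=h] T)) → 4
  π[a](ρ[a/h]((R ⋈[b=h] T))) → 4
  (ρ[a/h](π[h]((R ⋈[f=g] σ[c<8](T)))) − π[a](ρ[a/h]((R ⋈[b=h] T)))) → 3

|E| = 3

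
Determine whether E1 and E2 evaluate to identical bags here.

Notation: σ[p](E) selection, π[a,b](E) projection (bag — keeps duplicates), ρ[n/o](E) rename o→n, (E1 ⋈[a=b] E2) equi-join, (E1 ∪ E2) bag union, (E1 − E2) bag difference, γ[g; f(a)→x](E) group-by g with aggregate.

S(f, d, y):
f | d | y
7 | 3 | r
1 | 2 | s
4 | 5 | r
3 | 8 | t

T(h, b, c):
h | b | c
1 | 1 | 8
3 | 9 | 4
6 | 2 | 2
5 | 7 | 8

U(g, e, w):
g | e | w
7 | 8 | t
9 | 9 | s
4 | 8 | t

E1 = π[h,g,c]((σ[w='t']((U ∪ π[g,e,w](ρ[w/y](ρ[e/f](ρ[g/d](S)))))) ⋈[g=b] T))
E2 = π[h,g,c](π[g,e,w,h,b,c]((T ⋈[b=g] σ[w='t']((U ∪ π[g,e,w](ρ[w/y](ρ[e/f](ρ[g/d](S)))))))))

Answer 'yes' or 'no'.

E1 row counts bottom-up:
  U → 3
  S → 4
  ρ[g/d](S) → 4
  ρ[e/f](ρ[g/d](S)) → 4
  ρ[w/y](ρ[e/f](ρ[g/d](S))) → 4
  π[g,e,w](ρ[w/y](ρ[e/f](ρ[g/d](S)))) → 4
  (U ∪ π[g,e,w](ρ[w/y](ρ[e/f](ρ[g/d](S))))) → 7
  σ[w='t']((U ∪ π[g,e,w](ρ[w/y](ρ[e/f](ρ[g/d](S)))))) → 3
  T → 4
  (σ[w='t']((U ∪ π[g,e,w](ρ[w/y](ρ[e/f](ρ[g/d](S)))))) ⋈[g=b] T) → 1
  π[h,g,c]((σ[w='t']((U ∪ π[g,e,w](ρ[w/y](ρ[e/f](ρ[g/d](S)))))) ⋈[g=b] T)) → 1
E2 row counts bottom-up:
  T → 4
  U → 3
  S → 4
  ρ[g/d](S) → 4
  ρ[e/f](ρ[g/d](S)) → 4
  ρ[w/y](ρ[e/f](ρ[g/d](S))) → 4
  π[g,e,w](ρ[w/y](ρ[e/f](ρ[g/d](S)))) → 4
  (U ∪ π[g,e,w](ρ[w/y](ρ[e/f](ρ[g/d](S))))) → 7
  σ[w='t']((U ∪ π[g,e,w](ρ[w/y](ρ[e/f](ρ[g/d](S)))))) → 3
  (T ⋈[b=g] σ[w='t']((U ∪ π[g,e,w](ρ[w/y](ρ[e/f](ρ[g/d](S))))))) → 1
  π[g,e,w,h,b,c]((T ⋈[b=g] σ[w='t']((U ∪ π[g,e,w](ρ[w/y](ρ[e/f](ρ[g/d](S)))))))) → 1
  π[h,g,c](π[g,e,w,h,b,c]((T ⋈[b=g] σ[w='t']((U ∪ π[g,e,w](ρ[w/y](ρ[e/f](ρ[g/d](S))))))))) → 1

E1 and E2 produce the same multiset:
h | g | c
5 | 7 | 8

yes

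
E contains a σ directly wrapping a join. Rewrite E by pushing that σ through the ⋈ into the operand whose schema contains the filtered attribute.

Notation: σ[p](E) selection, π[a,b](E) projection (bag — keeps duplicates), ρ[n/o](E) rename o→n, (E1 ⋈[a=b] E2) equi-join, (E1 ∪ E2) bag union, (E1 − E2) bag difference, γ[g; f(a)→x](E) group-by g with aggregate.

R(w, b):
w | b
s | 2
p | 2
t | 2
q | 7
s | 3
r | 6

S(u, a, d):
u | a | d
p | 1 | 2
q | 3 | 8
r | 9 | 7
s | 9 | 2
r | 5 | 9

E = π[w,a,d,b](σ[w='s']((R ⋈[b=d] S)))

σ filters on w, owned by the left side.
E' = π[w,a,d,b]((σ[w='s'](R) ⋈[b=d] S))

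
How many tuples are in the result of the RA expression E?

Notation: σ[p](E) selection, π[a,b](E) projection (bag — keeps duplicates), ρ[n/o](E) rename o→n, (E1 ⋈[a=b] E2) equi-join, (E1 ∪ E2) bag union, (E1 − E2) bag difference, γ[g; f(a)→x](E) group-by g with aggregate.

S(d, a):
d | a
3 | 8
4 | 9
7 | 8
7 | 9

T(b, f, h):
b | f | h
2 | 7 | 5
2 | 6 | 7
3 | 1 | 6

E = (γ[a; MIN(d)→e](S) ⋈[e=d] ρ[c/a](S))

Subexpression sizes:
  S → 4
  γ[a; MIN(d)→e](S) → 2
  S → 4
  ρ[c/a](S) → 4
  (γ[a; MIN(d)→e](S) ⋈[e=d] ρ[c/a](S)) → 2

|E| = 2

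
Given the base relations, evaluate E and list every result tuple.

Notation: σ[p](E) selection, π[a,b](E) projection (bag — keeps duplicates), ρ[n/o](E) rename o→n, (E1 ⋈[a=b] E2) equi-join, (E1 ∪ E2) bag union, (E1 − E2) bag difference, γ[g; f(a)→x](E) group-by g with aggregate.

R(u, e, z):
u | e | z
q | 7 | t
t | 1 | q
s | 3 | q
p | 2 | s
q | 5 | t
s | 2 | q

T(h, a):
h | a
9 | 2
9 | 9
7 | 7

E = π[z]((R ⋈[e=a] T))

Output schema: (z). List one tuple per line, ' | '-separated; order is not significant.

Subexpression sizes:
  R → 6
  T → 3
  (R ⋈[e=a] T) → 3
  π[z]((R ⋈[e=a] T)) → 3

== RESULT ==
z
q
s
t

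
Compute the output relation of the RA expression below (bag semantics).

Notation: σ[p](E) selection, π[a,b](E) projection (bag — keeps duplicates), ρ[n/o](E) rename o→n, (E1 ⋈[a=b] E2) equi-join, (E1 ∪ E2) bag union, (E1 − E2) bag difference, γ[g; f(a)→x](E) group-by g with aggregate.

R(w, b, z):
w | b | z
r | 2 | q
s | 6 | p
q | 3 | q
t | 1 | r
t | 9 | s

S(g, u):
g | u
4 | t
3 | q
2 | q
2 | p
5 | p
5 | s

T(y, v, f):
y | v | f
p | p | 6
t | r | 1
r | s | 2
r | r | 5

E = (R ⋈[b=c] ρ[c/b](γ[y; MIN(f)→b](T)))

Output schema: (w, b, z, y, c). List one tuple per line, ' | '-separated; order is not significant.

Subexpression sizes:
  R → 5
  T → 4
  γ[y; MIN(f)→b](T) → 3
  ρ[c/b](γ[y; MIN(f)→b](T)) → 3
  (R ⋈[b=c] ρ[c/b](γ[y; MIN(f)→b](T))) → 3

== RESULT ==
w | b | z | y | c
r | 2 | q | r | 2
s | 6 | p | p | 6
t | 1 | r | t | 1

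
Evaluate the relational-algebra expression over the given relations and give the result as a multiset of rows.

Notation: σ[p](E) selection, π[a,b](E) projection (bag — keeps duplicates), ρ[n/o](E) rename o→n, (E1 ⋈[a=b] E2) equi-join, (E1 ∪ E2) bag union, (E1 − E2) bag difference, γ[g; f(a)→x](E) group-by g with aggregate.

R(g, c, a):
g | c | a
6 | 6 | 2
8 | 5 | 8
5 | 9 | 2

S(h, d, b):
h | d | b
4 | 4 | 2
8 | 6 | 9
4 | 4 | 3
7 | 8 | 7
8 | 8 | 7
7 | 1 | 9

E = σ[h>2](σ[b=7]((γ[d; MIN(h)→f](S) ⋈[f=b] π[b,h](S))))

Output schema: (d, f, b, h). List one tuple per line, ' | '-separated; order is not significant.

Stepwise |·|:
  S → 6
  γ[d; MIN(h)→f](S) → 4
  S → 6
  π[b,h](S) → 6
  (γ[d; MIN(h)→f](S) ⋈[f=b] π[b,h](S)) → 4
  σ[b=7]((γ[d; MIN(h)→f](S) ⋈[f=b] π[b,h](S))) → 4
  σ[h>2](σ[b=7]((γ[d; MIN(h)→f](S) ⋈[f=b] π[b,h](S)))) → 4

== RESULT ==
d | f | b | h
1 | 7 | 7 | 7
1 | 7 | 7 | 8
8 | 7 | 7 | 7
8 | 7 | 7 | 8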